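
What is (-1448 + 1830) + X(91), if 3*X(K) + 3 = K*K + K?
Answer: 9515/3 ≈ 3171.7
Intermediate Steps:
X(K) = -1 + K/3 + K²/3 (X(K) = -1 + (K*K + K)/3 = -1 + (K² + K)/3 = -1 + (K + K²)/3 = -1 + (K/3 + K²/3) = -1 + K/3 + K²/3)
(-1448 + 1830) + X(91) = (-1448 + 1830) + (-1 + (⅓)*91 + (⅓)*91²) = 382 + (-1 + 91/3 + (⅓)*8281) = 382 + (-1 + 91/3 + 8281/3) = 382 + 8369/3 = 9515/3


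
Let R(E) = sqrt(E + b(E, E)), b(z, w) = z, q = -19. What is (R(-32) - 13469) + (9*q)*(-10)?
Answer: -11759 + 8*I ≈ -11759.0 + 8.0*I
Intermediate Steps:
R(E) = sqrt(2)*sqrt(E) (R(E) = sqrt(E + E) = sqrt(2*E) = sqrt(2)*sqrt(E))
(R(-32) - 13469) + (9*q)*(-10) = (sqrt(2)*sqrt(-32) - 13469) + (9*(-19))*(-10) = (sqrt(2)*(4*I*sqrt(2)) - 13469) - 171*(-10) = (8*I - 13469) + 1710 = (-13469 + 8*I) + 1710 = -11759 + 8*I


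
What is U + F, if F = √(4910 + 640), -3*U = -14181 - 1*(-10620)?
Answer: 1187 + 5*√222 ≈ 1261.5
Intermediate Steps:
U = 1187 (U = -(-14181 - 1*(-10620))/3 = -(-14181 + 10620)/3 = -⅓*(-3561) = 1187)
F = 5*√222 (F = √5550 = 5*√222 ≈ 74.498)
U + F = 1187 + 5*√222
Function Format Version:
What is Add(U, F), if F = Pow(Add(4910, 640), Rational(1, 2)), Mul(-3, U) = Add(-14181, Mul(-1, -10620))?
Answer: Add(1187, Mul(5, Pow(222, Rational(1, 2)))) ≈ 1261.5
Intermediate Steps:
U = 1187 (U = Mul(Rational(-1, 3), Add(-14181, Mul(-1, -10620))) = Mul(Rational(-1, 3), Add(-14181, 10620)) = Mul(Rational(-1, 3), -3561) = 1187)
F = Mul(5, Pow(222, Rational(1, 2))) (F = Pow(5550, Rational(1, 2)) = Mul(5, Pow(222, Rational(1, 2))) ≈ 74.498)
Add(U, F) = Add(1187, Mul(5, Pow(222, Rational(1, 2))))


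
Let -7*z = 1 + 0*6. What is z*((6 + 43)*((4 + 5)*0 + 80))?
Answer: -560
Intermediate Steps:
z = -⅐ (z = -(1 + 0*6)/7 = -(1 + 0)/7 = -⅐*1 = -⅐ ≈ -0.14286)
z*((6 + 43)*((4 + 5)*0 + 80)) = -(6 + 43)*((4 + 5)*0 + 80)/7 = -7*(9*0 + 80) = -7*(0 + 80) = -7*80 = -⅐*3920 = -560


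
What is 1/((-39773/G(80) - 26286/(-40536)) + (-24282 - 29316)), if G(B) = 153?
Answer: -344556/18556857853 ≈ -1.8568e-5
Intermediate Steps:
1/((-39773/G(80) - 26286/(-40536)) + (-24282 - 29316)) = 1/((-39773/153 - 26286/(-40536)) + (-24282 - 29316)) = 1/((-39773*1/153 - 26286*(-1/40536)) - 53598) = 1/((-39773/153 + 4381/6756) - 53598) = 1/(-89345365/344556 - 53598) = 1/(-18556857853/344556) = -344556/18556857853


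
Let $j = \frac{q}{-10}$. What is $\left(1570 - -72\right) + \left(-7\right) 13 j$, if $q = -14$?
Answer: $\frac{7573}{5} \approx 1514.6$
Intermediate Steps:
$j = \frac{7}{5}$ ($j = - \frac{14}{-10} = \left(-14\right) \left(- \frac{1}{10}\right) = \frac{7}{5} \approx 1.4$)
$\left(1570 - -72\right) + \left(-7\right) 13 j = \left(1570 - -72\right) + \left(-7\right) 13 \cdot \frac{7}{5} = \left(1570 + 72\right) - \frac{637}{5} = 1642 - \frac{637}{5} = \frac{7573}{5}$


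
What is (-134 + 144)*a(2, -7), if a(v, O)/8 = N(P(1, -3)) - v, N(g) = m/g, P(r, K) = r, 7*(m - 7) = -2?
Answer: 2640/7 ≈ 377.14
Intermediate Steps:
m = 47/7 (m = 7 + (1/7)*(-2) = 7 - 2/7 = 47/7 ≈ 6.7143)
N(g) = 47/(7*g)
a(v, O) = 376/7 - 8*v (a(v, O) = 8*((47/7)/1 - v) = 8*((47/7)*1 - v) = 8*(47/7 - v) = 376/7 - 8*v)
(-134 + 144)*a(2, -7) = (-134 + 144)*(376/7 - 8*2) = 10*(376/7 - 16) = 10*(264/7) = 2640/7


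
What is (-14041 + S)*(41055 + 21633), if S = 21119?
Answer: 443705664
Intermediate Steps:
(-14041 + S)*(41055 + 21633) = (-14041 + 21119)*(41055 + 21633) = 7078*62688 = 443705664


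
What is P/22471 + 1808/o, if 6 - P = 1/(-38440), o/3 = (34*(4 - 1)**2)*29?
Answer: 783931919311/11497845329640 ≈ 0.068181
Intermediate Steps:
o = 26622 (o = 3*((34*(4 - 1)**2)*29) = 3*((34*3**2)*29) = 3*((34*9)*29) = 3*(306*29) = 3*8874 = 26622)
P = 230641/38440 (P = 6 - 1/(-38440) = 6 - 1*(-1/38440) = 6 + 1/38440 = 230641/38440 ≈ 6.0000)
P/22471 + 1808/o = (230641/38440)/22471 + 1808/26622 = (230641/38440)*(1/22471) + 1808*(1/26622) = 230641/863785240 + 904/13311 = 783931919311/11497845329640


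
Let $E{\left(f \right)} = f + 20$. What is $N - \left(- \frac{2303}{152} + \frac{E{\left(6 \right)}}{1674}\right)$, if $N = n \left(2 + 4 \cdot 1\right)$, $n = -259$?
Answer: $- \frac{195780461}{127224} \approx -1538.9$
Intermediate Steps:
$E{\left(f \right)} = 20 + f$
$N = -1554$ ($N = - 259 \left(2 + 4 \cdot 1\right) = - 259 \left(2 + 4\right) = \left(-259\right) 6 = -1554$)
$N - \left(- \frac{2303}{152} + \frac{E{\left(6 \right)}}{1674}\right) = -1554 - \left(- \frac{2303}{152} + \frac{20 + 6}{1674}\right) = -1554 - \left(\left(-2303\right) \frac{1}{152} + 26 \cdot \frac{1}{1674}\right) = -1554 - \left(- \frac{2303}{152} + \frac{13}{837}\right) = -1554 - - \frac{1925635}{127224} = -1554 + \frac{1925635}{127224} = - \frac{195780461}{127224}$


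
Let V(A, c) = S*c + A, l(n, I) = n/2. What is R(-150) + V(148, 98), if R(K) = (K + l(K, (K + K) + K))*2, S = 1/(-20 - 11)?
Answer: -9460/31 ≈ -305.16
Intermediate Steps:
S = -1/31 (S = 1/(-31) = -1/31 ≈ -0.032258)
l(n, I) = n/2 (l(n, I) = n*(½) = n/2)
V(A, c) = A - c/31 (V(A, c) = -c/31 + A = A - c/31)
R(K) = 3*K (R(K) = (K + K/2)*2 = (3*K/2)*2 = 3*K)
R(-150) + V(148, 98) = 3*(-150) + (148 - 1/31*98) = -450 + (148 - 98/31) = -450 + 4490/31 = -9460/31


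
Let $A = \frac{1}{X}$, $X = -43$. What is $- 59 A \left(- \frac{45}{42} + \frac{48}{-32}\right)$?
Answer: $- \frac{1062}{301} \approx -3.5282$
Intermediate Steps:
$A = - \frac{1}{43}$ ($A = \frac{1}{-43} = - \frac{1}{43} \approx -0.023256$)
$- 59 A \left(- \frac{45}{42} + \frac{48}{-32}\right) = \left(-59\right) \left(- \frac{1}{43}\right) \left(- \frac{45}{42} + \frac{48}{-32}\right) = \frac{59 \left(\left(-45\right) \frac{1}{42} + 48 \left(- \frac{1}{32}\right)\right)}{43} = \frac{59 \left(- \frac{15}{14} - \frac{3}{2}\right)}{43} = \frac{59}{43} \left(- \frac{18}{7}\right) = - \frac{1062}{301}$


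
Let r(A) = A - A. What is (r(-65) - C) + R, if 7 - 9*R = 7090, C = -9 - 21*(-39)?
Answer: -1597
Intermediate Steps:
r(A) = 0
C = 810 (C = -9 + 819 = 810)
R = -787 (R = 7/9 - 1/9*7090 = 7/9 - 7090/9 = -787)
(r(-65) - C) + R = (0 - 1*810) - 787 = (0 - 810) - 787 = -810 - 787 = -1597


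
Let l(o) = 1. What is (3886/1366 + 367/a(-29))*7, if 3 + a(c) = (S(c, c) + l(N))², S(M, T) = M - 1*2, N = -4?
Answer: 13954724/612651 ≈ 22.778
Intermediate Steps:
S(M, T) = -2 + M (S(M, T) = M - 2 = -2 + M)
a(c) = -3 + (-1 + c)² (a(c) = -3 + ((-2 + c) + 1)² = -3 + (-1 + c)²)
(3886/1366 + 367/a(-29))*7 = (3886/1366 + 367/(-3 + (-1 - 29)²))*7 = (3886*(1/1366) + 367/(-3 + (-30)²))*7 = (1943/683 + 367/(-3 + 900))*7 = (1943/683 + 367/897)*7 = (1993532/612651)*7 = 13954724/612651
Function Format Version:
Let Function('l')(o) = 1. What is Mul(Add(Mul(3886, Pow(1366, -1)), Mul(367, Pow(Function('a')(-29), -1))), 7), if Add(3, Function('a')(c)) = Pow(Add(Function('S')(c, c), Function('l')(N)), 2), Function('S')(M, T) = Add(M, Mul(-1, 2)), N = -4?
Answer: Rational(13954724, 612651) ≈ 22.778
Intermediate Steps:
Function('S')(M, T) = Add(-2, M) (Function('S')(M, T) = Add(M, -2) = Add(-2, M))
Function('a')(c) = Add(-3, Pow(Add(-1, c), 2)) (Function('a')(c) = Add(-3, Pow(Add(Add(-2, c), 1), 2)) = Add(-3, Pow(Add(-1, c), 2)))
Mul(Add(Mul(3886, Pow(1366, -1)), Mul(367, Pow(Function('a')(-29), -1))), 7) = Mul(Add(Mul(3886, Pow(1366, -1)), Mul(367, Pow(Add(-3, Pow(Add(-1, -29), 2)), -1))), 7) = Mul(Add(Mul(3886, Rational(1, 1366)), Mul(367, Pow(Add(-3, Pow(-30, 2)), -1))), 7) = Mul(Add(Rational(1943, 683), Mul(367, Pow(Add(-3, 900), -1))), 7) = Mul(Add(Rational(1943, 683), Mul(367, Pow(897, -1))), 7) = Mul(Add(Rational(1943, 683), Mul(367, Rational(1, 897))), 7) = Mul(Add(Rational(1943, 683), Rational(367, 897)), 7) = Mul(Rational(1993532, 612651), 7) = Rational(13954724, 612651)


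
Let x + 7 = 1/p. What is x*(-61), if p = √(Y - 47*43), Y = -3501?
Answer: 427 + 61*I*√5522/5522 ≈ 427.0 + 0.82088*I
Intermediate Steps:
p = I*√5522 (p = √(-3501 - 47*43) = √(-3501 - 2021) = √(-5522) = I*√5522 ≈ 74.31*I)
x = -7 - I*√5522/5522 (x = -7 + 1/(I*√5522) = -7 - I*√5522/5522 ≈ -7.0 - 0.013457*I)
x*(-61) = (-7 - I*√5522/5522)*(-61) = 427 + 61*I*√5522/5522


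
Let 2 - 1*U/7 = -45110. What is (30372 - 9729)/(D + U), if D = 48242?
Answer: 6881/121342 ≈ 0.056708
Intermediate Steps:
U = 315784 (U = 14 - 7*(-45110) = 14 + 315770 = 315784)
(30372 - 9729)/(D + U) = (30372 - 9729)/(48242 + 315784) = 20643/364026 = 20643*(1/364026) = 6881/121342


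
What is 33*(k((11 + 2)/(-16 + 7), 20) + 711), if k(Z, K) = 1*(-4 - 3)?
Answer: 23232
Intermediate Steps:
k(Z, K) = -7 (k(Z, K) = 1*(-7) = -7)
33*(k((11 + 2)/(-16 + 7), 20) + 711) = 33*(-7 + 711) = 33*704 = 23232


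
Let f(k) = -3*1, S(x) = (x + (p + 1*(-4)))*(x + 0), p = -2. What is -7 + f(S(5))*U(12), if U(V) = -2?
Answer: -1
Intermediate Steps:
S(x) = x*(-6 + x) (S(x) = (x + (-2 + 1*(-4)))*(x + 0) = (x + (-2 - 4))*x = (x - 6)*x = (-6 + x)*x = x*(-6 + x))
f(k) = -3
-7 + f(S(5))*U(12) = -7 - 3*(-2) = -7 + 6 = -1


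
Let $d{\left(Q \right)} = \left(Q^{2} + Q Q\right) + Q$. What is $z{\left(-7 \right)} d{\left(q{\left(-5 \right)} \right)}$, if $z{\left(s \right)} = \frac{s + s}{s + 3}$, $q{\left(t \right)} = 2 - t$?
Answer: $\frac{735}{2} \approx 367.5$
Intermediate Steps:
$d{\left(Q \right)} = Q + 2 Q^{2}$ ($d{\left(Q \right)} = \left(Q^{2} + Q^{2}\right) + Q = 2 Q^{2} + Q = Q + 2 Q^{2}$)
$z{\left(s \right)} = \frac{2 s}{3 + s}$
$z{\left(-7 \right)} d{\left(q{\left(-5 \right)} \right)} = 2 \left(-7\right) \frac{1}{3 - 7} \left(2 - -5\right) \left(1 + 2 \left(2 - -5\right)\right) = 2 \left(-7\right) \frac{1}{-4} \left(2 + 5\right) \left(1 + 2 \left(2 + 5\right)\right) = 2 \left(-7\right) \left(- \frac{1}{4}\right) 7 \left(1 + 2 \cdot 7\right) = \frac{7 \cdot 7 \left(1 + 14\right)}{2} = \frac{7 \cdot 7 \cdot 15}{2} = \frac{7}{2} \cdot 105 = \frac{735}{2}$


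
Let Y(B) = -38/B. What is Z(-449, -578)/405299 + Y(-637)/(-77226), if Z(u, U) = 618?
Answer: 15192924577/9968929152819 ≈ 0.0015240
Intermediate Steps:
Z(-449, -578)/405299 + Y(-637)/(-77226) = 618/405299 - 38/(-637)/(-77226) = 618*(1/405299) - 38*(-1/637)*(-1/77226) = 618/405299 + (38/637)*(-1/77226) = 618/405299 - 19/24596481 = 15192924577/9968929152819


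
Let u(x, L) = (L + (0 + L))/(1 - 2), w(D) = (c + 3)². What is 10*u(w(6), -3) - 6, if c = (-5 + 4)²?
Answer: 54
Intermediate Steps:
c = 1 (c = (-1)² = 1)
w(D) = 16 (w(D) = (1 + 3)² = 4² = 16)
u(x, L) = -2*L (u(x, L) = (L + L)/(-1) = (2*L)*(-1) = -2*L)
10*u(w(6), -3) - 6 = 10*(-2*(-3)) - 6 = 10*6 - 6 = 60 - 6 = 54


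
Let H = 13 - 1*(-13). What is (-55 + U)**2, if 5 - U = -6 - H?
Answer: 324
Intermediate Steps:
H = 26 (H = 13 + 13 = 26)
U = 37 (U = 5 - (-6 - 1*26) = 5 - (-6 - 26) = 5 - 1*(-32) = 5 + 32 = 37)
(-55 + U)**2 = (-55 + 37)**2 = (-18)**2 = 324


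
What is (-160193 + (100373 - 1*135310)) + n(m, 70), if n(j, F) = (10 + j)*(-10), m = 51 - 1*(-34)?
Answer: -196080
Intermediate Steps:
m = 85 (m = 51 + 34 = 85)
n(j, F) = -100 - 10*j
(-160193 + (100373 - 1*135310)) + n(m, 70) = (-160193 + (100373 - 1*135310)) + (-100 - 10*85) = (-160193 + (100373 - 135310)) + (-100 - 850) = (-160193 - 34937) - 950 = -195130 - 950 = -196080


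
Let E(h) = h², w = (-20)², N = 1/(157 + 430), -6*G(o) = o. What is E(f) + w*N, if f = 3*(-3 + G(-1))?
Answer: 171243/2348 ≈ 72.931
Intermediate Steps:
G(o) = -o/6
N = 1/587 ≈ 0.0017036
f = -17/2 (f = 3*(-3 - ⅙*(-1)) = 3*(-3 + ⅙) = 3*(-17/6) = -17/2 ≈ -8.5000)
w = 400
E(f) + w*N = (-17/2)² + 400*(1/587) = 289/4 + 400/587 = 171243/2348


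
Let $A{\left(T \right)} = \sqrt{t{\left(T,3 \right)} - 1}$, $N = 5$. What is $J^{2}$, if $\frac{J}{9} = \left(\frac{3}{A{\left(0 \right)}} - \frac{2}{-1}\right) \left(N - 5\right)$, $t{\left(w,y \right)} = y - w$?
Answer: $0$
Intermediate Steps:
$A{\left(T \right)} = \sqrt{2 - T}$ ($A{\left(T \right)} = \sqrt{\left(3 - T\right) - 1} = \sqrt{2 - T}$)
$J = 0$ ($J = 9 \left(\frac{3}{\sqrt{2 - 0}} - \frac{2}{-1}\right) \left(5 - 5\right) = 9 \left(\frac{3}{\sqrt{2 + 0}} - -2\right) 0 = 9 \left(\frac{3}{\sqrt{2}} + 2\right) 0 = 9 \left(3 \frac{\sqrt{2}}{2} + 2\right) 0 = 9 \left(\frac{3 \sqrt{2}}{2} + 2\right) 0 = 9 \left(2 + \frac{3 \sqrt{2}}{2}\right) 0 = 9 \cdot 0 = 0$)
$J^{2} = 0^{2} = 0$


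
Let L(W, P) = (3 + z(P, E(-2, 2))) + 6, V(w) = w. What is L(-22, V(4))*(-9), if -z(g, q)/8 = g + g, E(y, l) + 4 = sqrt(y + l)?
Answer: 495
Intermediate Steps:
E(y, l) = -4 + sqrt(l + y) (E(y, l) = -4 + sqrt(y + l) = -4 + sqrt(l + y))
z(g, q) = -16*g (z(g, q) = -8*(g + g) = -16*g)
L(W, P) = 9 - 16*P (L(W, P) = (3 - 16*P) + 6 = 9 - 16*P)
L(-22, V(4))*(-9) = (9 - 16*4)*(-9) = (9 - 64)*(-9) = -55*(-9) = 495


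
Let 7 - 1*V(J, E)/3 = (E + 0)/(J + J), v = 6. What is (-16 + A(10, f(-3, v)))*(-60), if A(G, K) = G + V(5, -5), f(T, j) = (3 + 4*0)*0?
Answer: -990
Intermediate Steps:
f(T, j) = 0 (f(T, j) = (3 + 0)*0 = 3*0 = 0)
V(J, E) = 21 - 3*E/(2*J) (V(J, E) = 21 - 3*(E + 0)/(J + J) = 21 - 3*E/(2*J))
A(G, K) = 45/2 + G (A(G, K) = G + (21 - 3/2*(-5)/5) = G + (21 - 3/2*(-5)*⅕) = G + (21 + 3/2) = G + 45/2 = 45/2 + G)
(-16 + A(10, f(-3, v)))*(-60) = (-16 + (45/2 + 10))*(-60) = (-16 + 65/2)*(-60) = (33/2)*(-60) = -990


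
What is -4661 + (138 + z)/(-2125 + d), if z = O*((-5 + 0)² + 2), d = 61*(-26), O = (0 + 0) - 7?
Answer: -5765640/1237 ≈ -4661.0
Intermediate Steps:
O = -7 (O = 0 - 7 = -7)
d = -1586
z = -189 (z = -7*((-5 + 0)² + 2) = -7*((-5)² + 2) = -7*(25 + 2) = -7*27 = -189)
-4661 + (138 + z)/(-2125 + d) = -4661 + (138 - 189)/(-2125 - 1586) = -4661 - 51/(-3711) = -4661 - 51*(-1/3711) = -4661 + 17/1237 = -5765640/1237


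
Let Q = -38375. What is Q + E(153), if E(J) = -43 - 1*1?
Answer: -38419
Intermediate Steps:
E(J) = -44 (E(J) = -43 - 1 = -44)
Q + E(153) = -38375 - 44 = -38419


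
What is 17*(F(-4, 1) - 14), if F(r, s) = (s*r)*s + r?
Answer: -374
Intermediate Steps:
F(r, s) = r + r*s² (F(r, s) = (r*s)*s + r = r*s² + r = r + r*s²)
17*(F(-4, 1) - 14) = 17*(-4*(1 + 1²) - 14) = 17*(-4*(1 + 1) - 14) = 17*(-4*2 - 14) = 17*(-8 - 14) = 17*(-22) = -374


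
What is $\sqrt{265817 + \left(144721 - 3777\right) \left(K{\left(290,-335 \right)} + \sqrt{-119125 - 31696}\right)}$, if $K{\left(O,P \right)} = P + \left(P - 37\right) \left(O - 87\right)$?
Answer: $\sqrt{-10690477527 + 140944 i \sqrt{150821}} \approx 264.7 + 1.034 \cdot 10^{5} i$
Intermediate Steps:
$K{\left(O,P \right)} = P + \left(-87 + O\right) \left(-37 + P\right)$ ($K{\left(O,P \right)} = P + \left(-37 + P\right) \left(-87 + O\right) = P + \left(-87 + O\right) \left(-37 + P\right)$)
$\sqrt{265817 + \left(144721 - 3777\right) \left(K{\left(290,-335 \right)} + \sqrt{-119125 - 31696}\right)} = \sqrt{265817 + \left(144721 - 3777\right) \left(\left(3219 - -28810 - 10730 + 290 \left(-335\right)\right) + \sqrt{-119125 - 31696}\right)} = \sqrt{265817 + 140944 \left(\left(3219 + 28810 - 10730 - 97150\right) + \sqrt{-119125 - 31696}\right)} = \sqrt{265817 + 140944 \left(-75851 + \sqrt{-150821}\right)} = \sqrt{265817 + 140944 \left(-75851 + i \sqrt{150821}\right)} = \sqrt{265817 - \left(10690743344 - 140944 i \sqrt{150821}\right)} = \sqrt{-10690477527 + 140944 i \sqrt{150821}}$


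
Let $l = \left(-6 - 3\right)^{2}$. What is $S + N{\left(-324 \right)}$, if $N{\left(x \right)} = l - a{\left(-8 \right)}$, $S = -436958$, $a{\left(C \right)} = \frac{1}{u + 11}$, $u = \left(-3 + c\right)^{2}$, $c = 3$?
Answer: $- \frac{4805648}{11} \approx -4.3688 \cdot 10^{5}$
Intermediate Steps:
$l = 81$ ($l = \left(-9\right)^{2} = 81$)
$u = 0$ ($u = \left(-3 + 3\right)^{2} = 0^{2} = 0$)
$a{\left(C \right)} = \frac{1}{11}$ ($a{\left(C \right)} = \frac{1}{0 + 11} = \frac{1}{11}$)
$N{\left(x \right)} = \frac{890}{11}$ ($N{\left(x \right)} = 81 - \frac{1}{11} = \frac{890}{11}$)
$S + N{\left(-324 \right)} = -436958 + \frac{890}{11} = - \frac{4805648}{11}$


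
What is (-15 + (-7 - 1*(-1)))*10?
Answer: -210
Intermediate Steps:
(-15 + (-7 - 1*(-1)))*10 = (-15 + (-7 + 1))*10 = (-15 - 6)*10 = -21*10 = -210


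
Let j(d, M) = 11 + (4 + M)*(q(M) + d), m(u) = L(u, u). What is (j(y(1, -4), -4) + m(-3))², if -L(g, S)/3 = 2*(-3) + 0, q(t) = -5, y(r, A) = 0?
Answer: 841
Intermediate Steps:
L(g, S) = 18 (L(g, S) = -3*(2*(-3) + 0) = -3*(-6 + 0) = -3*(-6) = 18)
m(u) = 18
j(d, M) = 11 + (-5 + d)*(4 + M) (j(d, M) = 11 + (4 + M)*(-5 + d) = 11 + (-5 + d)*(4 + M))
(j(y(1, -4), -4) + m(-3))² = ((-9 - 5*(-4) + 4*0 - 4*0) + 18)² = ((-9 + 20 + 0 + 0) + 18)² = (11 + 18)² = 29² = 841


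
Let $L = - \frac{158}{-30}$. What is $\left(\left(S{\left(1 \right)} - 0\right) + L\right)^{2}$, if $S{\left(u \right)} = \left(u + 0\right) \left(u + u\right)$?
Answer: $\frac{11881}{225} \approx 52.804$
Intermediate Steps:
$S{\left(u \right)} = 2 u^{2}$ ($S{\left(u \right)} = u 2 u = 2 u^{2}$)
$L = \frac{79}{15}$ ($L = \left(-158\right) \left(- \frac{1}{30}\right) = \frac{79}{15} \approx 5.2667$)
$\left(\left(S{\left(1 \right)} - 0\right) + L\right)^{2} = \left(\left(2 \cdot 1^{2} - 0\right) + \frac{79}{15}\right)^{2} = \left(\left(2 \cdot 1 + 0\right) + \frac{79}{15}\right)^{2} = \left(\left(2 + 0\right) + \frac{79}{15}\right)^{2} = \left(2 + \frac{79}{15}\right)^{2} = \left(\frac{109}{15}\right)^{2} = \frac{11881}{225}$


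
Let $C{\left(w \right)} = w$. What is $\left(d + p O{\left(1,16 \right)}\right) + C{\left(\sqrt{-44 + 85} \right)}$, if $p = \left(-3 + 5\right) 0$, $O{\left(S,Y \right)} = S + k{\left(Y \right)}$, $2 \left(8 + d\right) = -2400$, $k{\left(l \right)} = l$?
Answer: $-1208 + \sqrt{41} \approx -1201.6$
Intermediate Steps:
$d = -1208$ ($d = -8 + \frac{1}{2} \left(-2400\right) = -8 - 1200 = -1208$)
$O{\left(S,Y \right)} = S + Y$
$p = 0$ ($p = 2 \cdot 0 = 0$)
$\left(d + p O{\left(1,16 \right)}\right) + C{\left(\sqrt{-44 + 85} \right)} = \left(-1208 + 0 \left(1 + 16\right)\right) + \sqrt{-44 + 85} = \left(-1208 + 0 \cdot 17\right) + \sqrt{41} = \left(-1208 + 0\right) + \sqrt{41} = -1208 + \sqrt{41}$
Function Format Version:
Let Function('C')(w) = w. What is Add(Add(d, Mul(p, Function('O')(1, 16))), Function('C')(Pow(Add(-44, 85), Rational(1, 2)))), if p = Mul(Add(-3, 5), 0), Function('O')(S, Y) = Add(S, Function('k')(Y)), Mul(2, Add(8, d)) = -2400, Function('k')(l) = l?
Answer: Add(-1208, Pow(41, Rational(1, 2))) ≈ -1201.6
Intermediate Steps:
d = -1208 (d = Add(-8, Mul(Rational(1, 2), -2400)) = Add(-8, -1200) = -1208)
Function('O')(S, Y) = Add(S, Y)
p = 0 (p = Mul(2, 0) = 0)
Add(Add(d, Mul(p, Function('O')(1, 16))), Function('C')(Pow(Add(-44, 85), Rational(1, 2)))) = Add(Add(-1208, Mul(0, Add(1, 16))), Pow(Add(-44, 85), Rational(1, 2))) = Add(Add(-1208, Mul(0, 17)), Pow(41, Rational(1, 2))) = Add(Add(-1208, 0), Pow(41, Rational(1, 2))) = Add(-1208, Pow(41, Rational(1, 2)))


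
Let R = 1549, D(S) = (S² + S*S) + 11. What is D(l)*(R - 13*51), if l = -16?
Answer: 463378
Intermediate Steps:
D(S) = 11 + 2*S² (D(S) = (S² + S²) + 11 = 2*S² + 11 = 11 + 2*S²)
D(l)*(R - 13*51) = (11 + 2*(-16)²)*(1549 - 13*51) = (11 + 2*256)*(1549 - 663) = (11 + 512)*886 = 523*886 = 463378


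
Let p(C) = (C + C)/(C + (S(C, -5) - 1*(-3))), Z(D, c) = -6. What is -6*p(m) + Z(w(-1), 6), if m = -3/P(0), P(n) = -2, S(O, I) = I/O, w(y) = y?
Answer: -150/7 ≈ -21.429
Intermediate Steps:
m = 3/2 (m = -3/(-2) = -3*(-½) = 3/2 ≈ 1.5000)
p(C) = 2*C/(3 + C - 5/C) (p(C) = (C + C)/(C + (-5/C - 1*(-3))) = (2*C)/(C + (-5/C + 3)) = (2*C)/(C + (3 - 5/C)) = (2*C)/(3 + C - 5/C) = 2*C/(3 + C - 5/C))
-6*p(m) + Z(w(-1), 6) = -12*(3/2)²/(-5 + 3*(3 + 3/2)/2) - 6 = -12*9/(4*(-5 + (3/2)*(9/2))) - 6 = -12*9/(4*(-5 + 27/4)) - 6 = -12*9/(4*7/4) - 6 = -12*9*4/(4*7) - 6 = -6*18/7 - 6 = -108/7 - 6 = -150/7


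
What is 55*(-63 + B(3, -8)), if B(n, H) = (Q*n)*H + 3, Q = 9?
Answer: -15180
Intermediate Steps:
B(n, H) = 3 + 9*H*n (B(n, H) = (9*n)*H + 3 = 9*H*n + 3 = 3 + 9*H*n)
55*(-63 + B(3, -8)) = 55*(-63 + (3 + 9*(-8)*3)) = 55*(-63 + (3 - 216)) = 55*(-63 - 213) = 55*(-276) = -15180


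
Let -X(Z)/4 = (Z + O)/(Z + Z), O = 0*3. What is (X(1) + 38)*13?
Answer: 468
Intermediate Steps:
O = 0
X(Z) = -2 (X(Z) = -4*(Z + 0)/(Z + Z) = -4*Z/(2*Z) = -4*Z*1/(2*Z) = -4*1/2 = -2)
(X(1) + 38)*13 = (-2 + 38)*13 = 36*13 = 468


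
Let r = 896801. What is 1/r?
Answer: 1/896801 ≈ 1.1151e-6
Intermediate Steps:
1/r = 1/896801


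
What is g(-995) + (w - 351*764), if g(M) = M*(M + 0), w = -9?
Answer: 721852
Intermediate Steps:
g(M) = M² (g(M) = M*M = M²)
g(-995) + (w - 351*764) = (-995)² + (-9 - 351*764) = 990025 + (-9 - 268164) = 990025 - 268173 = 721852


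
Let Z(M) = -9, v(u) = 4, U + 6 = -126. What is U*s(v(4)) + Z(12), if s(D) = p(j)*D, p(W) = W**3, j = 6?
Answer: -114057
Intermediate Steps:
U = -132 (U = -6 - 126 = -132)
s(D) = 216*D (s(D) = 6**3*D = 216*D)
U*s(v(4)) + Z(12) = -28512*4 - 9 = -132*864 - 9 = -114048 - 9 = -114057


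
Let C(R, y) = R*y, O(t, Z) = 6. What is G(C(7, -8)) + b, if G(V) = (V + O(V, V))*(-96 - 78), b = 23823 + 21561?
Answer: 54084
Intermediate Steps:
b = 45384
G(V) = -1044 - 174*V (G(V) = (V + 6)*(-96 - 78) = (6 + V)*(-174) = -1044 - 174*V)
G(C(7, -8)) + b = (-1044 - 1218*(-8)) + 45384 = (-1044 - 174*(-56)) + 45384 = (-1044 + 9744) + 45384 = 8700 + 45384 = 54084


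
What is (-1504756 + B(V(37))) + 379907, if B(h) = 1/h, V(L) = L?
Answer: -41619412/37 ≈ -1.1248e+6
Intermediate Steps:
(-1504756 + B(V(37))) + 379907 = (-1504756 + 1/37) + 379907 = -55675971/37 + 379907 = -41619412/37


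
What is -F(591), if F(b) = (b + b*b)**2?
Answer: -122410416384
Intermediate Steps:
F(b) = (b + b**2)**2
-F(591) = -591**2*(1 + 591)**2 = -349281*592**2 = -349281*350464 = -1*122410416384 = -122410416384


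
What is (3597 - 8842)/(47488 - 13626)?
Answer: -5245/33862 ≈ -0.15489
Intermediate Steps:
(3597 - 8842)/(47488 - 13626) = -5245/33862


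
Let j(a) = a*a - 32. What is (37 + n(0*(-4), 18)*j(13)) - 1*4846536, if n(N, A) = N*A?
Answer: -4846499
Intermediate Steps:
n(N, A) = A*N
j(a) = -32 + a² (j(a) = a² - 32 = -32 + a²)
(37 + n(0*(-4), 18)*j(13)) - 1*4846536 = (37 + (18*(0*(-4)))*(-32 + 13²)) - 1*4846536 = (37 + (18*0)*(-32 + 169)) - 4846536 = (37 + 0*137) - 4846536 = (37 + 0) - 4846536 = 37 - 4846536 = -4846499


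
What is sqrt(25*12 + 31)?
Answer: sqrt(331) ≈ 18.193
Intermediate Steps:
sqrt(25*12 + 31) = sqrt(300 + 31) = sqrt(331)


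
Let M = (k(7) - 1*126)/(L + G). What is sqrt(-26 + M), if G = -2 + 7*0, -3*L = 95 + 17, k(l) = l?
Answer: I*sqrt(319898)/118 ≈ 4.7932*I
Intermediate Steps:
L = -112/3 (L = -(95 + 17)/3 = -1/3*112 = -112/3 ≈ -37.333)
G = -2 (G = -2 + 0 = -2)
M = 357/118 (M = (7 - 1*126)/(-112/3 - 2) = (7 - 126)/(-118/3) = -119*(-3/118) = 357/118 ≈ 3.0254)
sqrt(-26 + M) = sqrt(-26 + 357/118) = sqrt(-2711/118) = I*sqrt(319898)/118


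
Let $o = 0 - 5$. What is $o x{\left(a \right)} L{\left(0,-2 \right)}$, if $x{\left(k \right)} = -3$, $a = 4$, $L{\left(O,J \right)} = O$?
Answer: $0$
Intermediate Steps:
$o = -5$
$o x{\left(a \right)} L{\left(0,-2 \right)} = \left(-5\right) \left(-3\right) 0 = 15 \cdot 0 = 0$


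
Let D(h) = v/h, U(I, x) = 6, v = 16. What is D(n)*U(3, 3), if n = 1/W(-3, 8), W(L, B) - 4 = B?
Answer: 1152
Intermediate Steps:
W(L, B) = 4 + B
n = 1/12 (n = 1/(4 + 8) = 1/12 ≈ 0.083333)
D(h) = 16/h
D(n)*U(3, 3) = (16/(1/12))*6 = (16*12)*6 = 192*6 = 1152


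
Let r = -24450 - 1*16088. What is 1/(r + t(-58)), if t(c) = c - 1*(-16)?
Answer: -1/40580 ≈ -2.4643e-5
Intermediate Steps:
r = -40538 (r = -24450 - 16088 = -40538)
t(c) = 16 + c (t(c) = c + 16 = 16 + c)
1/(r + t(-58)) = 1/(-40538 + (16 - 58)) = 1/(-40538 - 42) = 1/(-40580) = -1/40580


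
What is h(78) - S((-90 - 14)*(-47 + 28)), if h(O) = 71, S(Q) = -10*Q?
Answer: 19831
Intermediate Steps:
h(78) - S((-90 - 14)*(-47 + 28)) = 71 - (-10)*(-90 - 14)*(-47 + 28) = 71 - (-10)*(-104*(-19)) = 71 - (-10)*1976 = 71 - 1*(-19760) = 71 + 19760 = 19831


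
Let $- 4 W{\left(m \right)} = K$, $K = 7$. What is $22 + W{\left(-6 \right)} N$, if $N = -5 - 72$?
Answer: $\frac{627}{4} \approx 156.75$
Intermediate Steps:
$N = -77$
$W{\left(m \right)} = - \frac{7}{4}$ ($W{\left(m \right)} = \left(- \frac{1}{4}\right) 7 = - \frac{7}{4}$)
$22 + W{\left(-6 \right)} N = 22 - - \frac{539}{4} = 22 + \frac{539}{4} = \frac{627}{4}$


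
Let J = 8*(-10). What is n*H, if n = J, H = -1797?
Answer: 143760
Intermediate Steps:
J = -80
n = -80
n*H = -80*(-1797) = 143760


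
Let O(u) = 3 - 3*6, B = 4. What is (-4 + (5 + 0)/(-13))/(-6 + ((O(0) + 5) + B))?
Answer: 19/52 ≈ 0.36538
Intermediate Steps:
O(u) = -15 (O(u) = 3 - 18 = -15)
(-4 + (5 + 0)/(-13))/(-6 + ((O(0) + 5) + B)) = (-4 + (5 + 0)/(-13))/(-6 + ((-15 + 5) + 4)) = (-4 + 5*(-1/13))/(-6 + (-10 + 4)) = (-4 - 5/13)/(-6 - 6) = -57/13/(-12) = -57/13*(-1/12) = 19/52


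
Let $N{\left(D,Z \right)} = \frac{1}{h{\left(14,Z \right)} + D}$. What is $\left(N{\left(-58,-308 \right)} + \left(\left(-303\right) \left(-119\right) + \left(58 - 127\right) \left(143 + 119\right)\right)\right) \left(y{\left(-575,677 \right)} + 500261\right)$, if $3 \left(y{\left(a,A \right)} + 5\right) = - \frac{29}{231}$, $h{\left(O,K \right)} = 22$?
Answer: $\frac{224384506816097}{24948} \approx 8.9941 \cdot 10^{9}$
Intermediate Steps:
$N{\left(D,Z \right)} = \frac{1}{22 + D}$
$y{\left(a,A \right)} = - \frac{3494}{693}$ ($y{\left(a,A \right)} = -5 + \frac{\left(-29\right) \frac{1}{231}}{3} = -5 + \frac{1}{3} \left(- \frac{29}{231}\right) = -5 - \frac{29}{693} = - \frac{3494}{693}$)
$\left(N{\left(-58,-308 \right)} + \left(\left(-303\right) \left(-119\right) + \left(58 - 127\right) \left(143 + 119\right)\right)\right) \left(y{\left(-575,677 \right)} + 500261\right) = \left(\frac{1}{22 - 58} + \left(\left(-303\right) \left(-119\right) + \left(58 - 127\right) \left(143 + 119\right)\right)\right) \left(- \frac{3494}{693} + 500261\right) = \left(\frac{1}{-36} + \left(36057 - 18078\right)\right) \frac{346677379}{693} = \left(- \frac{1}{36} + \left(36057 - 18078\right)\right) \frac{346677379}{693} = \left(- \frac{1}{36} + 17979\right) \frac{346677379}{693} = \frac{647243}{36} \cdot \frac{346677379}{693} = \frac{224384506816097}{24948}$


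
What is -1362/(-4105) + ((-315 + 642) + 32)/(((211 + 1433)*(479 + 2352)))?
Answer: 6340445063/19105343220 ≈ 0.33187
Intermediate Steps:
-1362/(-4105) + ((-315 + 642) + 32)/(((211 + 1433)*(479 + 2352))) = -1362*(-1/4105) + (327 + 32)/((1644*2831)) = 1362/4105 + 359/4654164 = 6340445063/19105343220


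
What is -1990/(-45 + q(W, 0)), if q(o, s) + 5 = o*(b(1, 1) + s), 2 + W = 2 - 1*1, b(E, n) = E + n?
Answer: 995/26 ≈ 38.269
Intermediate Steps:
W = -1 (W = -2 + (2 - 1*1) = -2 + (2 - 1) = -2 + 1 = -1)
q(o, s) = -5 + o*(2 + s) (q(o, s) = -5 + o*((1 + 1) + s) = -5 + o*(2 + s))
-1990/(-45 + q(W, 0)) = -1990/(-45 + (-5 + 2*(-1) - 1*0)) = -1990/(-45 + (-5 - 2 + 0)) = -1990/(-45 - 7) = -1990/(-52) = -1/52*(-1990) = 995/26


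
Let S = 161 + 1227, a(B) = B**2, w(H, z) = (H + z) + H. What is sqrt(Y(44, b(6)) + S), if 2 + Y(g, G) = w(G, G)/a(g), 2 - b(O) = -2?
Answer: sqrt(670827)/22 ≈ 37.229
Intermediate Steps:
b(O) = 4 (b(O) = 2 - 1*(-2) = 2 + 2 = 4)
w(H, z) = z + 2*H
Y(g, G) = -2 + 3*G/g**2 (Y(g, G) = -2 + (G + 2*G)/(g**2) = -2 + (3*G)/g**2 = -2 + 3*G/g**2)
S = 1388
sqrt(Y(44, b(6)) + S) = sqrt((-2 + 3*4/44**2) + 1388) = sqrt((-2 + 3*4*(1/1936)) + 1388) = sqrt((-2 + 3/484) + 1388) = sqrt(-965/484 + 1388) = sqrt(670827/484) = sqrt(670827)/22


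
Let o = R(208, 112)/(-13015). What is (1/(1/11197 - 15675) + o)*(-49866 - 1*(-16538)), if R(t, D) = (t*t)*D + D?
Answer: 2834479256015673320/228430135661 ≈ 1.2409e+7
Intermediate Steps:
R(t, D) = D + D*t² (R(t, D) = t²*D + D = D*t² + D = D + D*t²)
o = -969136/2603 (o = (112*(1 + 208²))/(-13015) = (112*(1 + 43264))*(-1/13015) = (112*43265)*(-1/13015) = 4845680*(-1/13015) = -969136/2603 ≈ -372.31)
(1/(1/11197 - 15675) + o)*(-49866 - 1*(-16538)) = (1/(1/11197 - 15675) - 969136/2603)*(-49866 - 1*(-16538)) = (1/(1/11197 - 15675) - 969136/2603)*(-49866 + 16538) = (1/(-175512974/11197) - 969136/2603)*(-33328) = (-11197/175512974 - 969136/2603)*(-33328) = -170095970716255/456860271322*(-33328) = 2834479256015673320/228430135661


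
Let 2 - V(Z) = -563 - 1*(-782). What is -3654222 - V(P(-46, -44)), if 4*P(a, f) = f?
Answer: -3654005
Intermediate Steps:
P(a, f) = f/4
V(Z) = -217 (V(Z) = 2 - (-563 - 1*(-782)) = 2 - (-563 + 782) = 2 - 1*219 = 2 - 219 = -217)
-3654222 - V(P(-46, -44)) = -3654222 - 1*(-217) = -3654222 + 217 = -3654005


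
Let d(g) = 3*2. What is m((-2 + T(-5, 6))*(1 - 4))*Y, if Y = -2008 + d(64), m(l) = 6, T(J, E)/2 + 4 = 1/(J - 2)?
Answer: -12012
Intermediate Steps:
d(g) = 6
T(J, E) = -8 + 2/(-2 + J) (T(J, E) = -8 + 2/(J - 2) = -8 + 2/(-2 + J))
Y = -2002 (Y = -2008 + 6 = -2002)
m((-2 + T(-5, 6))*(1 - 4))*Y = 6*(-2002) = -12012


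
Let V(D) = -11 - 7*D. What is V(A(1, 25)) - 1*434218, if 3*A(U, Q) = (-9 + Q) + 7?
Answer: -1302848/3 ≈ -4.3428e+5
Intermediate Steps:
A(U, Q) = -⅔ + Q/3 (A(U, Q) = ((-9 + Q) + 7)/3 = (-2 + Q)/3 = -⅔ + Q/3)
V(A(1, 25)) - 1*434218 = (-11 - 7*(-⅔ + (⅓)*25)) - 1*434218 = (-11 - 7*(-⅔ + 25/3)) - 434218 = (-11 - 7*23/3) - 434218 = (-11 - 161/3) - 434218 = -194/3 - 434218 = -1302848/3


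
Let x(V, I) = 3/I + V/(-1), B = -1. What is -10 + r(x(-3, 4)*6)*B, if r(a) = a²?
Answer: -2065/4 ≈ -516.25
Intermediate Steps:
x(V, I) = -V + 3/I (x(V, I) = 3/I + V*(-1) = 3/I - V = -V + 3/I)
-10 + r(x(-3, 4)*6)*B = -10 + ((-1*(-3) + 3/4)*6)²*(-1) = -10 + ((3 + 3*(¼))*6)²*(-1) = -10 + ((3 + ¾)*6)²*(-1) = -10 + ((15/4)*6)²*(-1) = -10 + (45/2)²*(-1) = -10 + (2025/4)*(-1) = -10 - 2025/4 = -2065/4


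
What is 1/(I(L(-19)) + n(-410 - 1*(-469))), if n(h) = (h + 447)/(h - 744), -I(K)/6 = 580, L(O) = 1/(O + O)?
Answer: -685/2384306 ≈ -0.00028730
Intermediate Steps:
L(O) = 1/(2*O)
I(K) = -3480 (I(K) = -6*580 = -3480)
n(h) = (447 + h)/(-744 + h)
1/(I(L(-19)) + n(-410 - 1*(-469))) = 1/(-3480 + (447 + (-410 - 1*(-469)))/(-744 + (-410 - 1*(-469)))) = 1/(-3480 + (447 + (-410 + 469))/(-744 + (-410 + 469))) = 1/(-3480 + (447 + 59)/(-744 + 59)) = 1/(-3480 + 506/(-685)) = 1/(-3480 - 1/685*506) = 1/(-3480 - 506/685) = 1/(-2384306/685) = -685/2384306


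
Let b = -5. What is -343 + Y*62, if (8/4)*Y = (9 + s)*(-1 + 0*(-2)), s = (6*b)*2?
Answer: 1238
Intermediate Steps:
s = -60 (s = (6*(-5))*2 = -30*2 = -60)
Y = 51/2 (Y = ((9 - 60)*(-1 + 0*(-2)))/2 = (-51*(-1 + 0))/2 = (-51*(-1))/2 = (½)*51 = 51/2 ≈ 25.500)
-343 + Y*62 = -343 + (51/2)*62 = -343 + 1581 = 1238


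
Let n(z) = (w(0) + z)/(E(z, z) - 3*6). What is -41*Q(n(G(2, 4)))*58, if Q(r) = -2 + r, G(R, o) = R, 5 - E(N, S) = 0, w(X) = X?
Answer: 66584/13 ≈ 5121.8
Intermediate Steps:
E(N, S) = 5 (E(N, S) = 5 - 1*0 = 5 + 0 = 5)
n(z) = -z/13 (n(z) = (0 + z)/(5 - 3*6) = z/(5 - 18) = z/(-13) = z*(-1/13) = -z/13)
-41*Q(n(G(2, 4)))*58 = -41*(-2 - 1/13*2)*58 = -41*(-2 - 2/13)*58 = -41*(-28/13)*58 = (1148/13)*58 = 66584/13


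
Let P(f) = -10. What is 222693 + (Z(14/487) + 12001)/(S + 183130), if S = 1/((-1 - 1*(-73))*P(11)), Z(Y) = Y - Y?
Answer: 29362882162827/131853599 ≈ 2.2269e+5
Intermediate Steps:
Z(Y) = 0
S = -1/720 (S = 1/((-1 - 1*(-73))*(-10)) = 1/((-1 + 73)*(-10)) = 1/(72*(-10)) = 1/(-720) = -1/720 ≈ -0.0013889)
222693 + (Z(14/487) + 12001)/(S + 183130) = 222693 + (0 + 12001)/(-1/720 + 183130) = 222693 + 12001/(131853599/720) = 222693 + 12001*(720/131853599) = 222693 + 8640720/131853599 = 29362882162827/131853599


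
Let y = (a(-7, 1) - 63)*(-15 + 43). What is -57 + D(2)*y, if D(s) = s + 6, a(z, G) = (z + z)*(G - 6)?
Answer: 1511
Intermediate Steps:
a(z, G) = 2*z*(-6 + G) (a(z, G) = (2*z)*(-6 + G) = 2*z*(-6 + G))
D(s) = 6 + s
y = 196 (y = (2*(-7)*(-6 + 1) - 63)*(-15 + 43) = (2*(-7)*(-5) - 63)*28 = (70 - 63)*28 = 7*28 = 196)
-57 + D(2)*y = -57 + (6 + 2)*196 = -57 + 8*196 = -57 + 1568 = 1511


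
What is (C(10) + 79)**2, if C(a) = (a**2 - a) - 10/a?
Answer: 28224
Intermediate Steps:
C(a) = a**2 - a - 10/a
(C(10) + 79)**2 = ((10**2 - 1*10 - 10/10) + 79)**2 = ((100 - 10 - 10*1/10) + 79)**2 = ((100 - 10 - 1) + 79)**2 = (89 + 79)**2 = 168**2 = 28224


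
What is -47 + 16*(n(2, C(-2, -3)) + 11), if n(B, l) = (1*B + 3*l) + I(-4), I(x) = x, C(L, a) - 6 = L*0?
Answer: 385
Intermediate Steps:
C(L, a) = 6 (C(L, a) = 6 + L*0 = 6 + 0 = 6)
n(B, l) = -4 + B + 3*l (n(B, l) = (1*B + 3*l) - 4 = (B + 3*l) - 4 = -4 + B + 3*l)
-47 + 16*(n(2, C(-2, -3)) + 11) = -47 + 16*((-4 + 2 + 3*6) + 11) = -47 + 16*((-4 + 2 + 18) + 11) = -47 + 16*(16 + 11) = -47 + 16*27 = -47 + 432 = 385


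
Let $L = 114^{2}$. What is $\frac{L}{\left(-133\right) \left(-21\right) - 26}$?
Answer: $\frac{12996}{2767} \approx 4.6968$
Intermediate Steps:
$L = 12996$
$\frac{L}{\left(-133\right) \left(-21\right) - 26} = \frac{12996}{\left(-133\right) \left(-21\right) - 26} = \frac{12996}{2793 - 26} = \frac{12996}{2767}$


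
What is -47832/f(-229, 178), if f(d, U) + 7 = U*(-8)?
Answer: 15944/477 ≈ 33.426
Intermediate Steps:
f(d, U) = -7 - 8*U (f(d, U) = -7 + U*(-8) = -7 - 8*U)
-47832/f(-229, 178) = -47832/(-7 - 8*178) = -47832/(-7 - 1424) = -47832/(-1431) = -47832*(-1/1431) = 15944/477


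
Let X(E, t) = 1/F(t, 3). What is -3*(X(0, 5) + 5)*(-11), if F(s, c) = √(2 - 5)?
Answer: 165 - 11*I*√3 ≈ 165.0 - 19.053*I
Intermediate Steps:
F(s, c) = I*√3 (F(s, c) = √(-3) = I*√3)
X(E, t) = -I*√3/3 (X(E, t) = 1/(I*√3) = -I*√3/3)
-3*(X(0, 5) + 5)*(-11) = -3*(-I*√3/3 + 5)*(-11) = -3*(5 - I*√3/3)*(-11) = (-15 + I*√3)*(-11) = 165 - 11*I*√3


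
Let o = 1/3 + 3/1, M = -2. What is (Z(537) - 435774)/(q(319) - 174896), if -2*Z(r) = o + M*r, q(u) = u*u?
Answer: 1305716/219405 ≈ 5.9512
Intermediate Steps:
q(u) = u**2
o = 10/3 (o = 1*(1/3) + 3*1 = 1/3 + 3 = 10/3 ≈ 3.3333)
Z(r) = -5/3 + r (Z(r) = -(10/3 - 2*r)/2 = -5/3 + r)
(Z(537) - 435774)/(q(319) - 174896) = ((-5/3 + 537) - 435774)/(319**2 - 174896) = (1606/3 - 435774)/(101761 - 174896) = -1305716/3/(-73135) = -1305716/3*(-1/73135) = 1305716/219405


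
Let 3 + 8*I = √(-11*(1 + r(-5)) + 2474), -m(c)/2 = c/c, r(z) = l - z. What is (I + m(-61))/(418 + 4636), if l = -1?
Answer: -1/2128 + √2419/40432 ≈ 0.00074652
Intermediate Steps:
r(z) = -1 - z
m(c) = -2 (m(c) = -2*c/c = -2*1 = -2)
I = -3/8 + √2419/8 (I = -3/8 + √(-11*(1 + (-1 - 1*(-5))) + 2474)/8 = -3/8 + √(-11*(1 + (-1 + 5)) + 2474)/8 = -3/8 + √(-11*(1 + 4) + 2474)/8 = -3/8 + √(-11*5 + 2474)/8 = -3/8 + √(-55 + 2474)/8 = -3/8 + √2419/8 ≈ 5.7729)
(I + m(-61))/(418 + 4636) = ((-3/8 + √2419/8) - 2)/(418 + 4636) = (-19/8 + √2419/8)/5054 = (-19/8 + √2419/8)*(1/5054) = -1/2128 + √2419/40432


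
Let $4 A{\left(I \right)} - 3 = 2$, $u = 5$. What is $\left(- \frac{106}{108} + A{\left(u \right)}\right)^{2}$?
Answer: $\frac{841}{11664} \approx 0.072102$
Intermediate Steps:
$A{\left(I \right)} = \frac{5}{4}$ ($A{\left(I \right)} = \frac{3}{4} + \frac{1}{4} \cdot 2 = \frac{3}{4} + \frac{1}{2} = \frac{5}{4}$)
$\left(- \frac{106}{108} + A{\left(u \right)}\right)^{2} = \left(- \frac{106}{108} + \frac{5}{4}\right)^{2} = \left(\left(-106\right) \frac{1}{108} + \frac{5}{4}\right)^{2} = \left(- \frac{53}{54} + \frac{5}{4}\right)^{2} = \left(\frac{29}{108}\right)^{2} = \frac{841}{11664}$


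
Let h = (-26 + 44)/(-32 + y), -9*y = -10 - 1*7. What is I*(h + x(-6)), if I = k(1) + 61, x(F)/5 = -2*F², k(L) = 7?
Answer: -6645096/271 ≈ -24521.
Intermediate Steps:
y = 17/9 (y = -(-10 - 1*7)/9 = -(-10 - 7)/9 = -⅑*(-17) = 17/9 ≈ 1.8889)
x(F) = -10*F² (x(F) = 5*(-2*F²) = -10*F²)
h = -162/271 (h = (-26 + 44)/(-32 + 17/9) = 18/(-271/9) = 18*(-9/271) = -162/271 ≈ -0.59779)
I = 68 (I = 7 + 61 = 68)
I*(h + x(-6)) = 68*(-162/271 - 10*(-6)²) = 68*(-162/271 - 10*36) = 68*(-162/271 - 360) = 68*(-97722/271) = -6645096/271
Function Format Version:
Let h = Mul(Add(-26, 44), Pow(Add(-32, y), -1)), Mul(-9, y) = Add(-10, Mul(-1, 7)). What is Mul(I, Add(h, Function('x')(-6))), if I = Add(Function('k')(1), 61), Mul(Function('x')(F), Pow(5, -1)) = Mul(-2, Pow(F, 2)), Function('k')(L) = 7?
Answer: Rational(-6645096, 271) ≈ -24521.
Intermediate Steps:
y = Rational(17, 9) (y = Mul(Rational(-1, 9), Add(-10, Mul(-1, 7))) = Mul(Rational(-1, 9), Add(-10, -7)) = Mul(Rational(-1, 9), -17) = Rational(17, 9) ≈ 1.8889)
Function('x')(F) = Mul(-10, Pow(F, 2)) (Function('x')(F) = Mul(5, Mul(-2, Pow(F, 2))) = Mul(-10, Pow(F, 2)))
h = Rational(-162, 271) (h = Mul(Add(-26, 44), Pow(Add(-32, Rational(17, 9)), -1)) = Mul(18, Pow(Rational(-271, 9), -1)) = Mul(18, Rational(-9, 271)) = Rational(-162, 271) ≈ -0.59779)
I = 68 (I = Add(7, 61) = 68)
Mul(I, Add(h, Function('x')(-6))) = Mul(68, Add(Rational(-162, 271), Mul(-10, Pow(-6, 2)))) = Mul(68, Add(Rational(-162, 271), Mul(-10, 36))) = Mul(68, Add(Rational(-162, 271), -360)) = Mul(68, Rational(-97722, 271)) = Rational(-6645096, 271)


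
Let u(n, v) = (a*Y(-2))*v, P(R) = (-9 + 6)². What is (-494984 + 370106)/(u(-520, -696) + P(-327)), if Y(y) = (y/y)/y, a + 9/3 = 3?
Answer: -41626/3 ≈ -13875.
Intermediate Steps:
a = 0 (a = -3 + 3 = 0)
Y(y) = 1/y
P(R) = 9 (P(R) = (-3)² = 9)
u(n, v) = 0 (u(n, v) = (0/(-2))*v = (0*(-½))*v = 0*v = 0)
(-494984 + 370106)/(u(-520, -696) + P(-327)) = (-494984 + 370106)/(0 + 9) = -124878/9 = -124878*⅑ = -41626/3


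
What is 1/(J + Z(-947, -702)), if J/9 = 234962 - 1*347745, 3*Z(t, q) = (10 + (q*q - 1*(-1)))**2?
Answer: 3/242863579084 ≈ 1.2353e-11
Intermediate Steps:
Z(t, q) = (11 + q**2)**2/3 (Z(t, q) = (10 + (q*q - 1*(-1)))**2/3 = (10 + (q**2 + 1))**2/3 = (10 + (1 + q**2))**2/3 = (11 + q**2)**2/3)
J = -1015047 (J = 9*(234962 - 1*347745) = 9*(234962 - 347745) = 9*(-112783) = -1015047)
1/(J + Z(-947, -702)) = 1/(-1015047 + (11 + (-702)**2)**2/3) = 1/(-1015047 + (11 + 492804)**2/3) = 1/(-1015047 + (1/3)*492815**2) = 1/(-1015047 + (1/3)*242866624225) = 1/(-1015047 + 242866624225/3) = 1/(242863579084/3) = 3/242863579084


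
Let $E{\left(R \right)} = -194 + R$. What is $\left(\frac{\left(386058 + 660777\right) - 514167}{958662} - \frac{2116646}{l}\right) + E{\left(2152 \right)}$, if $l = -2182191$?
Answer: $\frac{227738633198482}{116221310469} \approx 1959.5$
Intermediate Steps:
$\left(\frac{\left(386058 + 660777\right) - 514167}{958662} - \frac{2116646}{l}\right) + E{\left(2152 \right)} = \left(\frac{\left(386058 + 660777\right) - 514167}{958662} - \frac{2116646}{-2182191}\right) + \left(-194 + 2152\right) = \left(\left(1046835 - 514167\right) \frac{1}{958662} - - \frac{2116646}{2182191}\right) + 1958 = \left(532668 \cdot \frac{1}{958662} + \frac{2116646}{2182191}\right) + 1958 = \left(\frac{88778}{159777} + \frac{2116646}{2182191}\right) + 1958 = \frac{177307300180}{116221310469} + 1958 = \frac{227738633198482}{116221310469}$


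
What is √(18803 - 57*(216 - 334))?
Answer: 7*√521 ≈ 159.78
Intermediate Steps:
√(18803 - 57*(216 - 334)) = √(18803 - 57*(-118)) = √(18803 + 6726) = √25529 = 7*√521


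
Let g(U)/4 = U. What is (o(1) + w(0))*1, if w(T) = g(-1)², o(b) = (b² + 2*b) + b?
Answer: 20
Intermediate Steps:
o(b) = b² + 3*b
g(U) = 4*U
w(T) = 16 (w(T) = (4*(-1))² = (-4)² = 16)
(o(1) + w(0))*1 = (1*(3 + 1) + 16)*1 = (1*4 + 16)*1 = (4 + 16)*1 = 20*1 = 20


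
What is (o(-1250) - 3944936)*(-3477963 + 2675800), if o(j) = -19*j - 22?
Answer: 3145447972904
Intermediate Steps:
o(j) = -22 - 19*j
(o(-1250) - 3944936)*(-3477963 + 2675800) = ((-22 - 19*(-1250)) - 3944936)*(-3477963 + 2675800) = ((-22 + 23750) - 3944936)*(-802163) = (23728 - 3944936)*(-802163) = -3921208*(-802163) = 3145447972904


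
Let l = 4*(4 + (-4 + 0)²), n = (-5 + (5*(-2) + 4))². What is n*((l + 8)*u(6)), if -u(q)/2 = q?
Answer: -127776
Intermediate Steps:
u(q) = -2*q
n = 121 (n = (-5 + (-10 + 4))² = (-5 - 6)² = (-11)² = 121)
l = 80 (l = 4*(4 + (-4)²) = 4*(4 + 16) = 4*20 = 80)
n*((l + 8)*u(6)) = 121*((80 + 8)*(-2*6)) = 121*(88*(-12)) = 121*(-1056) = -127776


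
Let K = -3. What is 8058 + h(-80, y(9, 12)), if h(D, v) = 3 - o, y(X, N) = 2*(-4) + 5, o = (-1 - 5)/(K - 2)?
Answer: 40299/5 ≈ 8059.8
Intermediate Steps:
o = 6/5 (o = (-1 - 5)/(-3 - 2) = -6/(-5) = -6*(-⅕) = 6/5 ≈ 1.2000)
y(X, N) = -3 (y(X, N) = -8 + 5 = -3)
h(D, v) = 9/5 (h(D, v) = 3 - 1*6/5 = 3 - 6/5 = 9/5)
8058 + h(-80, y(9, 12)) = 8058 + 9/5 = 40299/5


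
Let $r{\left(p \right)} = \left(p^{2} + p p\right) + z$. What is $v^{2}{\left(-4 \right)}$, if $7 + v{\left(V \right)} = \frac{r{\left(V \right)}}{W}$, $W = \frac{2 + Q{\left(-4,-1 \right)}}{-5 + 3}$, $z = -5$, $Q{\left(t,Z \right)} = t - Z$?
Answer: $2209$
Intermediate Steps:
$r{\left(p \right)} = -5 + 2 p^{2}$ ($r{\left(p \right)} = \left(p^{2} + p p\right) - 5 = \left(p^{2} + p^{2}\right) - 5 = 2 p^{2} - 5 = -5 + 2 p^{2}$)
$W = \frac{1}{2}$ ($W = \frac{2 - 3}{-5 + 3} = \frac{2 + \left(-4 + 1\right)}{-2} = \left(2 - 3\right) \left(- \frac{1}{2}\right) = \left(-1\right) \left(- \frac{1}{2}\right) = \frac{1}{2} \approx 0.5$)
$v{\left(V \right)} = -17 + 4 V^{2}$ ($v{\left(V \right)} = -7 + \left(-5 + 2 V^{2}\right) \frac{1}{\frac{1}{2}} = -7 + \left(-5 + 2 V^{2}\right) 2 = -7 + \left(-10 + 4 V^{2}\right) = -17 + 4 V^{2}$)
$v^{2}{\left(-4 \right)} = \left(-17 + 4 \left(-4\right)^{2}\right)^{2} = \left(-17 + 4 \cdot 16\right)^{2} = \left(-17 + 64\right)^{2} = 47^{2} = 2209$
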